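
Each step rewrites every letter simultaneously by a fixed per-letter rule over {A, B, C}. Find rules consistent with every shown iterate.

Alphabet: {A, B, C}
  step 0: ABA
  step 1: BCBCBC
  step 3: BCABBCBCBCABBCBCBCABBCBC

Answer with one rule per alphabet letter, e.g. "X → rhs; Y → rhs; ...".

A->BC, B->BC, C->AB

  step 0 ⇒ step 1: ABA ⇒ BC·BC·BC
    A ↦ BC
    B ↦ BC
    C ↦ AB  (constrained at step 1)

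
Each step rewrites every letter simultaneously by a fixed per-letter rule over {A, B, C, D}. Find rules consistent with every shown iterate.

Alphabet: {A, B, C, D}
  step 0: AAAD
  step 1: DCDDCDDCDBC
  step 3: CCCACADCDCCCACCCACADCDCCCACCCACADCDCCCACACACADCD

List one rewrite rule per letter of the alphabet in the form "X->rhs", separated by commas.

  step 0 ⇒ step 1: AAAD ⇒ DCD·DCD·DCD·BC
    A ↦ DCD
    D ↦ BC
    B ↦ CC  (constrained at step 1)
    C ↦ CA  (constrained at step 1)

A->DCD, B->CC, C->CA, D->BC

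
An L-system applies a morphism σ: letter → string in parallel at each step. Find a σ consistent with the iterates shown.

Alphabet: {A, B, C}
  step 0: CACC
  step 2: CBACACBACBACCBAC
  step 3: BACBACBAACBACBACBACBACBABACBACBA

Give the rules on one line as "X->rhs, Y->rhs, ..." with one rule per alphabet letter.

  step 2 ⇒ step 3: CBACACBACBACCBAC ⇒ BA·CB·AC·BA·AC·BA·CB·AC·BA·CB·AC·BA·BA·CB·AC·BA
    A ↦ AC
    B ↦ CB
    C ↦ BA

A->AC, B->CB, C->BA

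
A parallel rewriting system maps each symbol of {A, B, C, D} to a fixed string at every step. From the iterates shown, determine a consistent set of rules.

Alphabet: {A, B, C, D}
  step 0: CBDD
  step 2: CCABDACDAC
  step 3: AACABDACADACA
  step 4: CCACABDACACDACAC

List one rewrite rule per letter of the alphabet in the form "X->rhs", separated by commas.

A->C, B->AB, C->A, D->DA

  step 3 ⇒ step 4: AACABDACADACA ⇒ C·C·A·C·AB·DA·C·A·C·DA·C·A·C
    A ↦ C
    B ↦ AB
    C ↦ A
    D ↦ DA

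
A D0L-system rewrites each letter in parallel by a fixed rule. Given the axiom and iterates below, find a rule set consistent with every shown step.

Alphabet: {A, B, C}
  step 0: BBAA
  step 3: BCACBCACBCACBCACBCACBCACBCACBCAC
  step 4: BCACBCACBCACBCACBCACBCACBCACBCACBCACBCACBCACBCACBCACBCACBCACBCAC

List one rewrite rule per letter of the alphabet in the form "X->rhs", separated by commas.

A->BC, B->BC, C->AC

  step 3 ⇒ step 4: BCACBCACBCACBCACBCACBCACBCACBCAC ⇒ BC·AC·BC·AC·BC·AC·BC·AC·BC·AC·BC·AC·BC·AC·BC·AC·BC·AC·BC·AC·BC·AC·BC·AC·BC·AC·BC·AC·BC·AC·BC·AC
    A ↦ BC
    B ↦ BC
    C ↦ AC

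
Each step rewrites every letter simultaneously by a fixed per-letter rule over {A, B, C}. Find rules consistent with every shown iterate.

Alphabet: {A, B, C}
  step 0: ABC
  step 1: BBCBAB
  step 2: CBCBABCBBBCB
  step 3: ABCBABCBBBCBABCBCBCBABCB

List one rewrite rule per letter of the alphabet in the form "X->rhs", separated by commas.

  step 2 ⇒ step 3: CBCBABCBBBCB ⇒ AB·CB·AB·CB·BB·CB·AB·CB·CB·CB·AB·CB
    A ↦ BB
    B ↦ CB
    C ↦ AB

A->BB, B->CB, C->AB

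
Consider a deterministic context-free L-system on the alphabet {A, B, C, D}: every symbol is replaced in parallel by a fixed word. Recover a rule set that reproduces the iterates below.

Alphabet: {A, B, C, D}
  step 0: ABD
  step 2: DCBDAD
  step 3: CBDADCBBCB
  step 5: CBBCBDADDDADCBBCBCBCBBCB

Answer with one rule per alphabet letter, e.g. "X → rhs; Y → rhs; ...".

A->B, B->D, C->DA, D->CB

  step 2 ⇒ step 3: DCBDAD ⇒ CB·DA·D·CB·B·CB
    A ↦ B
    B ↦ D
    C ↦ DA
    D ↦ CB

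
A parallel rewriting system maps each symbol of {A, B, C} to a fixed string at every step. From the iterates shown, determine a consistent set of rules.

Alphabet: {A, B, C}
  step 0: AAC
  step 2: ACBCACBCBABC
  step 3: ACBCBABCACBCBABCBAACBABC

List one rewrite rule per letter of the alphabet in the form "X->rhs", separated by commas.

  step 2 ⇒ step 3: ACBCACBCBABC ⇒ AC·BC·BA·BC·AC·BC·BA·BC·BA·AC·BA·BC
    A ↦ AC
    B ↦ BA
    C ↦ BC

A->AC, B->BA, C->BC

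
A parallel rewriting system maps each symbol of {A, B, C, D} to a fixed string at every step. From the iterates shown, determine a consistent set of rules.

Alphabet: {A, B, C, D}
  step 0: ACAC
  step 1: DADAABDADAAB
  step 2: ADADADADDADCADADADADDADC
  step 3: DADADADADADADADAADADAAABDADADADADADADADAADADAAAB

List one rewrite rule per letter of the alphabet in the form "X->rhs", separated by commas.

A->DAD, B->C, C->AAB, D->A

  step 2 ⇒ step 3: ADADADADDADCADADADADDADC ⇒ DAD·A·DAD·A·DAD·A·DAD·A·A·DAD·A·AAB·DAD·A·DAD·A·DAD·A·DAD·A·A·DAD·A·AAB
    A ↦ DAD
    C ↦ AAB
    D ↦ A
  step 1 ⇒ step 2: DADAABDADAAB ⇒ A·DAD·A·DAD·DAD·C·A·DAD·A·DAD·DAD·C
    B ↦ C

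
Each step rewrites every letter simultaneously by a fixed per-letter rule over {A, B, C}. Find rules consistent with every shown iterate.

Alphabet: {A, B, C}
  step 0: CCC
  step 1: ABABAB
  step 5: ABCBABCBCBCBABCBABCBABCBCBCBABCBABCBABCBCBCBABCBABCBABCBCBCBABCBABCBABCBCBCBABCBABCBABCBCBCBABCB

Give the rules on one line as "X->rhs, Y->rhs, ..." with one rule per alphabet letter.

A->CB, B->CB, C->AB

  step 0 ⇒ step 1: CCC ⇒ AB·AB·AB
    C ↦ AB
    A ↦ CB  (constrained at step 1)
    B ↦ CB  (constrained at step 1)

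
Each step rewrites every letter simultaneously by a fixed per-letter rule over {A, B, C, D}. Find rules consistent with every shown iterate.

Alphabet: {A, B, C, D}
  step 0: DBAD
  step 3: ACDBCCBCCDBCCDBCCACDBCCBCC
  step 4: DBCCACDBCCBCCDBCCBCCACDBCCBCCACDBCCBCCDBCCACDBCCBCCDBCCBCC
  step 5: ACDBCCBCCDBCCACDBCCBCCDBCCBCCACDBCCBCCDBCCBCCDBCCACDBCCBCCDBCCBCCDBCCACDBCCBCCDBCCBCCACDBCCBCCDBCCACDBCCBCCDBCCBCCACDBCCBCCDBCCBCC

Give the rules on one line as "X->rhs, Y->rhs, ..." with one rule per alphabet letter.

  step 4 ⇒ step 5: DBCCACDBCCBCCDBCCBCCACDBCCBCCACDBCCBCCDBCCACDBCCBCCDBCCBCC ⇒ AC·D·BCC·BCC·D·BCC·AC·D·BCC·BCC·D·BCC·BCC·AC·D·BCC·BCC·D·BCC·BCC·D·BCC·AC·D·BCC·BCC·D·BCC·BCC·D·BCC·AC·D·BCC·BCC·D·BCC·BCC·AC·D·BCC·BCC·D·BCC·AC·D·BCC·BCC·D·BCC·BCC·AC·D·BCC·BCC·D·BCC·BCC
    A ↦ D
    B ↦ D
    C ↦ BCC
    D ↦ AC

A->D, B->D, C->BCC, D->AC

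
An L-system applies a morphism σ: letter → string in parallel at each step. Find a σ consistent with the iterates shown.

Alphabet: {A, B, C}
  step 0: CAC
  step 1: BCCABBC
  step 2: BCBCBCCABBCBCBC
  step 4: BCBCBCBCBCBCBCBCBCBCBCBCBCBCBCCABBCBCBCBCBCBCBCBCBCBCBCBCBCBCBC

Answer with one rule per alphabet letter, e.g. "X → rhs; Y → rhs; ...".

  step 1 ⇒ step 2: BCCABBC ⇒ BC·BC·BC·CAB·BC·BC·BC
    A ↦ CAB
    B ↦ BC
    C ↦ BC

A->CAB, B->BC, C->BC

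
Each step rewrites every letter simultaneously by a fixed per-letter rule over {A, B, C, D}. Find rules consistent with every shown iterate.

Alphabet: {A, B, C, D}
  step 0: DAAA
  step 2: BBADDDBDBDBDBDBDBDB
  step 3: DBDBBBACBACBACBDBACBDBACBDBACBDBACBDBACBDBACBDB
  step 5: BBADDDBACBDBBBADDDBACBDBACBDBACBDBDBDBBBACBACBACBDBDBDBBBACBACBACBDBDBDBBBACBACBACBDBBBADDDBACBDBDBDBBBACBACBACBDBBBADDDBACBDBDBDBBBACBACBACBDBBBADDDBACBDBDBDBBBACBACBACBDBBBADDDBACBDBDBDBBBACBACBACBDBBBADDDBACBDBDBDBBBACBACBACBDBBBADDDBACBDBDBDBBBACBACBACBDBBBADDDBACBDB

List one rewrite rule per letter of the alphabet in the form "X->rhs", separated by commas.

A->BB, B->DB, C->ADD, D->ACB

  step 2 ⇒ step 3: BBADDDBDBDBDBDBDBDB ⇒ DB·DB·BB·ACB·ACB·ACB·DB·ACB·DB·ACB·DB·ACB·DB·ACB·DB·ACB·DB·ACB·DB
    A ↦ BB
    B ↦ DB
    D ↦ ACB
    C ↦ ADD  (constrained at step 3)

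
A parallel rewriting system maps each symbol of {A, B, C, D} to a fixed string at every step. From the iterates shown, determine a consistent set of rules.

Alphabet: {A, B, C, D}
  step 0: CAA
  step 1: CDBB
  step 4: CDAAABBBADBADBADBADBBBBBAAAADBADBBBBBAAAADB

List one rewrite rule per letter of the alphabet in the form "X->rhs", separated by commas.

A->B, B->ADB, C->CD, D->AAA

  step 0 ⇒ step 1: CAA ⇒ CD·B·B
    A ↦ B
    C ↦ CD
    B ↦ ADB  (constrained at step 1)
    D ↦ AAA  (constrained at step 1)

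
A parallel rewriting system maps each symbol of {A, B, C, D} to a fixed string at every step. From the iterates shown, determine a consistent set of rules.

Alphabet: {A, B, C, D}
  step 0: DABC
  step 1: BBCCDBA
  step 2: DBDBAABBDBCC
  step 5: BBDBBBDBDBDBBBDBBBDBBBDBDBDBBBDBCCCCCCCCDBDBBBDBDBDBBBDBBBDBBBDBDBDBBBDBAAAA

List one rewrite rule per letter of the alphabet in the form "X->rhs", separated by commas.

A->CC, B->DB, C->A, D->BB

  step 1 ⇒ step 2: BBCCDBA ⇒ DB·DB·A·A·BB·DB·CC
    A ↦ CC
    B ↦ DB
    C ↦ A
    D ↦ BB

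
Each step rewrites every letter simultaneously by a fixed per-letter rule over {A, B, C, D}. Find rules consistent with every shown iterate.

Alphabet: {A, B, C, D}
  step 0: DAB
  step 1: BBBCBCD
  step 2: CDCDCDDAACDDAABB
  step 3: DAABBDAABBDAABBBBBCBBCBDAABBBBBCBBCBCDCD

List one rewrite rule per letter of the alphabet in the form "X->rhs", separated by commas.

  step 2 ⇒ step 3: CDCDCDDAACDDAABB ⇒ DAA·BB·DAA·BB·DAA·BB·BB·BCB·BCB·DAA·BB·BB·BCB·BCB·CD·CD
    A ↦ BCB
    B ↦ CD
    C ↦ DAA
    D ↦ BB

A->BCB, B->CD, C->DAA, D->BB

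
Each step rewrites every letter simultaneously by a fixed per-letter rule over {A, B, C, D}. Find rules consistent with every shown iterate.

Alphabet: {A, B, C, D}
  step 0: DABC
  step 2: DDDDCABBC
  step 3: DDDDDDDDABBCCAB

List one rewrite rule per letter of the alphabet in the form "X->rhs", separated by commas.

  step 2 ⇒ step 3: DDDDCABBC ⇒ DD·DD·DD·DD·AB·B·C·C·AB
    A ↦ B
    B ↦ C
    C ↦ AB
    D ↦ DD

A->B, B->C, C->AB, D->DD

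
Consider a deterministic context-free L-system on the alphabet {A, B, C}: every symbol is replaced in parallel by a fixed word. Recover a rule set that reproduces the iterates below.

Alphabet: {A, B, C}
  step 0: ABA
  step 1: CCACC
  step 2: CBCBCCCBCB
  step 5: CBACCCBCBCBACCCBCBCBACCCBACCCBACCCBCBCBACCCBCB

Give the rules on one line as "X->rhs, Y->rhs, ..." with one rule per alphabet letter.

A->CC, B->A, C->CB

  step 1 ⇒ step 2: CCACC ⇒ CB·CB·CC·CB·CB
    A ↦ CC
    C ↦ CB
  step 0 ⇒ step 1: ABA ⇒ CC·A·CC
    B ↦ A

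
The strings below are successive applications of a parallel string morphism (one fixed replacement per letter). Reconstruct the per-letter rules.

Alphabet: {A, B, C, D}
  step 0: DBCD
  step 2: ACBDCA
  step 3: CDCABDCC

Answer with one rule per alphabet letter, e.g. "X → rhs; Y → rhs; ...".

A->C, B->A, C->DC, D->B

  step 2 ⇒ step 3: ACBDCA ⇒ C·DC·A·B·DC·C
    A ↦ C
    B ↦ A
    C ↦ DC
    D ↦ B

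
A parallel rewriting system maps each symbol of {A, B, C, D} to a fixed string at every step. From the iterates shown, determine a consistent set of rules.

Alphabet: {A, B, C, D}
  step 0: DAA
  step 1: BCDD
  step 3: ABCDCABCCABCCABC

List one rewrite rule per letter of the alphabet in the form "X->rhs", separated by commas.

  step 0 ⇒ step 1: DAA ⇒ BC·D·D
    A ↦ D
    D ↦ BC
    B ↦ C  (constrained at step 1)
    C ↦ ABC  (constrained at step 1)

A->D, B->C, C->ABC, D->BC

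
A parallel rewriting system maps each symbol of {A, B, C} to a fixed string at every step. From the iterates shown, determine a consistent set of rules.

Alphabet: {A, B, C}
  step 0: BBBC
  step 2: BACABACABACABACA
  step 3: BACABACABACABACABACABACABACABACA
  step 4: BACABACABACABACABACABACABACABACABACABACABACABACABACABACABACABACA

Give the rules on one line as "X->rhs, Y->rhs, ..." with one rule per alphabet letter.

  step 3 ⇒ step 4: BACABACABACABACABACABACABACABACA ⇒ BA·CA·BA·CA·BA·CA·BA·CA·BA·CA·BA·CA·BA·CA·BA·CA·BA·CA·BA·CA·BA·CA·BA·CA·BA·CA·BA·CA·BA·CA·BA·CA
    A ↦ CA
    B ↦ BA
    C ↦ BA

A->CA, B->BA, C->BA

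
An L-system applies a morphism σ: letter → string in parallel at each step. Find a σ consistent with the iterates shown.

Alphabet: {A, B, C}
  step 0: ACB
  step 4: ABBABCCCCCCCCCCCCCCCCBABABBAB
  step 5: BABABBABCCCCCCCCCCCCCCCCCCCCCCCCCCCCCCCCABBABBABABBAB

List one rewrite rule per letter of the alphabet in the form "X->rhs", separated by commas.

  step 4 ⇒ step 5: ABBABCCCCCCCCCCCCCCCCBABABBAB ⇒ B·AB·AB·B·AB·CC·CC·CC·CC·CC·CC·CC·CC·CC·CC·CC·CC·CC·CC·CC·CC·AB·B·AB·B·AB·AB·B·AB
    A ↦ B
    B ↦ AB
    C ↦ CC

A->B, B->AB, C->CC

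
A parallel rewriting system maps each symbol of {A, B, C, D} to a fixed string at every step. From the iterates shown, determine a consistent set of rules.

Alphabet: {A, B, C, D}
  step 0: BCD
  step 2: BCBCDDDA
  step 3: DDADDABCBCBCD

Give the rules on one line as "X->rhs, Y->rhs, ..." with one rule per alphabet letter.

A->D, B->DD, C->A, D->BC

  step 2 ⇒ step 3: BCBCDDDA ⇒ DD·A·DD·A·BC·BC·BC·D
    A ↦ D
    B ↦ DD
    C ↦ A
    D ↦ BC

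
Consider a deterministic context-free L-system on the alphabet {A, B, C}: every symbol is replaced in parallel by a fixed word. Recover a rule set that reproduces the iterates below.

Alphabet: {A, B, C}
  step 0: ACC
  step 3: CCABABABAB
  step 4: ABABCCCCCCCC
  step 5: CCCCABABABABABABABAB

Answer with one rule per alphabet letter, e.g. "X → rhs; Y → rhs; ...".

A->C, B->C, C->AB

  step 4 ⇒ step 5: ABABCCCCCCCC ⇒ C·C·C·C·AB·AB·AB·AB·AB·AB·AB·AB
    A ↦ C
    B ↦ C
    C ↦ AB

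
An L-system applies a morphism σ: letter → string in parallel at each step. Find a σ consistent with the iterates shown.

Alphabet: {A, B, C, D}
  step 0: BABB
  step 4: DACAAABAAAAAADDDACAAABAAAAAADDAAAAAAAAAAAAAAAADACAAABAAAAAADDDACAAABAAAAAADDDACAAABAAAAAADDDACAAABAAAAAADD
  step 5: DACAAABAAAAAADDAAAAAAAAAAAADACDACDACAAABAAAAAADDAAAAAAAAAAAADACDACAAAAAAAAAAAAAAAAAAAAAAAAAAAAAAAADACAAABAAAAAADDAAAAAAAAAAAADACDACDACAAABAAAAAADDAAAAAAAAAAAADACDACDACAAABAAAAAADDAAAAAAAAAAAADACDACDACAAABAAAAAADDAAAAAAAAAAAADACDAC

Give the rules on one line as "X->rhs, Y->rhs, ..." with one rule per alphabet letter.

  step 4 ⇒ step 5: DACAAABAAAAAADDDACAAABAAAAAADDAAAAAAAAAAAAAAAADACAAABAAAAAADDDACAAABAAAAAADDDACAAABAAAAAADDDACAAABAAAAAADD ⇒ DAC·AA·AB·AA·AA·AA·DD·AA·AA·AA·AA·AA·AA·DAC·DAC·DAC·AA·AB·AA·AA·AA·DD·AA·AA·AA·AA·AA·AA·DAC·DAC·AA·AA·AA·AA·AA·AA·AA·AA·AA·AA·AA·AA·AA·AA·AA·AA·DAC·AA·AB·AA·AA·AA·DD·AA·AA·AA·AA·AA·AA·DAC·DAC·DAC·AA·AB·AA·AA·AA·DD·AA·AA·AA·AA·AA·AA·DAC·DAC·DAC·AA·AB·AA·AA·AA·DD·AA·AA·AA·AA·AA·AA·DAC·DAC·DAC·AA·AB·AA·AA·AA·DD·AA·AA·AA·AA·AA·AA·DAC·DAC
    A ↦ AA
    B ↦ DD
    C ↦ AB
    D ↦ DAC

A->AA, B->DD, C->AB, D->DAC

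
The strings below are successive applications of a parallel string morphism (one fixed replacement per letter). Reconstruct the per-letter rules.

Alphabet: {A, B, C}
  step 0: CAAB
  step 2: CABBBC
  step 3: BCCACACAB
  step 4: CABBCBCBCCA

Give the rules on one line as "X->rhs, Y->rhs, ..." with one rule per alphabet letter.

  step 3 ⇒ step 4: BCCACACAB ⇒ CA·B·B·C·B·C·B·C·CA
    A ↦ C
    B ↦ CA
    C ↦ B

A->C, B->CA, C->B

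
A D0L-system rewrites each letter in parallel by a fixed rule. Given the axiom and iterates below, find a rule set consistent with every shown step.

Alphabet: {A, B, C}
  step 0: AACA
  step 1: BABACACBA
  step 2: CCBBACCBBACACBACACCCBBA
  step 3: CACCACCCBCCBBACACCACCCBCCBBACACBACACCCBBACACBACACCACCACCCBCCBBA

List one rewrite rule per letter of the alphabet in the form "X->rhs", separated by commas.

  step 2 ⇒ step 3: CCBBACCBBACACBACACCCBBA ⇒ CAC·CAC·CCB·CCB·BA·CAC·CAC·CCB·CCB·BA·CAC·BA·CAC·CCB·BA·CAC·BA·CAC·CAC·CAC·CCB·CCB·BA
    A ↦ BA
    B ↦ CCB
    C ↦ CAC

A->BA, B->CCB, C->CAC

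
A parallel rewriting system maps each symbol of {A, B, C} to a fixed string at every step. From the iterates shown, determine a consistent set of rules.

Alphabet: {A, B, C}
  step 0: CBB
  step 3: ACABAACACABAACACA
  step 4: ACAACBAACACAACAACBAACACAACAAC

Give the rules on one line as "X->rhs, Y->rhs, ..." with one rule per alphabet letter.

A->AC, B->BA, C->A

  step 3 ⇒ step 4: ACABAACACABAACACA ⇒ AC·A·AC·BA·AC·AC·A·AC·A·AC·BA·AC·AC·A·AC·A·AC
    A ↦ AC
    B ↦ BA
    C ↦ A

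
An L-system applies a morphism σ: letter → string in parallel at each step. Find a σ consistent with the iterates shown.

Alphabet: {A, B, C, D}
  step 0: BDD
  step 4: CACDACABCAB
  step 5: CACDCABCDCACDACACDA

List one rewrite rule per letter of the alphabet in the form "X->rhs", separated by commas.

  step 4 ⇒ step 5: CACDACABCAB ⇒ CA·CD·CA·B·CD·CA·CD·A·CA·CD·A
    A ↦ CD
    B ↦ A
    C ↦ CA
    D ↦ B

A->CD, B->A, C->CA, D->B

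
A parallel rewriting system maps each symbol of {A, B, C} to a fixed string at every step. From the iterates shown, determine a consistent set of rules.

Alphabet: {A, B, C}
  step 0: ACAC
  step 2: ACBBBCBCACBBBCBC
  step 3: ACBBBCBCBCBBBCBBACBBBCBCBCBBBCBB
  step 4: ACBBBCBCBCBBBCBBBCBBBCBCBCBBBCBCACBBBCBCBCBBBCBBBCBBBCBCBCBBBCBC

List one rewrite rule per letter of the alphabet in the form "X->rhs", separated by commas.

  step 3 ⇒ step 4: ACBBBCBCBCBBBCBBACBBBCBCBCBBBCBB ⇒ AC·BB·BC·BC·BC·BB·BC·BB·BC·BB·BC·BC·BC·BB·BC·BC·AC·BB·BC·BC·BC·BB·BC·BB·BC·BB·BC·BC·BC·BB·BC·BC
    A ↦ AC
    B ↦ BC
    C ↦ BB

A->AC, B->BC, C->BB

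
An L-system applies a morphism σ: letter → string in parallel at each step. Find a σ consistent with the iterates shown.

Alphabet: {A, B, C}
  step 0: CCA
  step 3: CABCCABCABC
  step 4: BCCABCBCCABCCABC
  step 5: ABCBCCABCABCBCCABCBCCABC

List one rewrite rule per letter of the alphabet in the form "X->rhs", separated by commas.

A->C, B->A, C->BC

  step 4 ⇒ step 5: BCCABCBCCABCCABC ⇒ A·BC·BC·C·A·BC·A·BC·BC·C·A·BC·BC·C·A·BC
    A ↦ C
    B ↦ A
    C ↦ BC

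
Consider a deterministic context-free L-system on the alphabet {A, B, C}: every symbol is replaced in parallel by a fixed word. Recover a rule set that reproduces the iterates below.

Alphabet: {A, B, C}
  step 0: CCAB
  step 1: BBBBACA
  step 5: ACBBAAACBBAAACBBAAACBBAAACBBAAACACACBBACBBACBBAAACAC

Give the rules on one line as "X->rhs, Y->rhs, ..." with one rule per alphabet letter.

A->AC, B->A, C->BB

  step 0 ⇒ step 1: CCAB ⇒ BB·BB·AC·A
    A ↦ AC
    B ↦ A
    C ↦ BB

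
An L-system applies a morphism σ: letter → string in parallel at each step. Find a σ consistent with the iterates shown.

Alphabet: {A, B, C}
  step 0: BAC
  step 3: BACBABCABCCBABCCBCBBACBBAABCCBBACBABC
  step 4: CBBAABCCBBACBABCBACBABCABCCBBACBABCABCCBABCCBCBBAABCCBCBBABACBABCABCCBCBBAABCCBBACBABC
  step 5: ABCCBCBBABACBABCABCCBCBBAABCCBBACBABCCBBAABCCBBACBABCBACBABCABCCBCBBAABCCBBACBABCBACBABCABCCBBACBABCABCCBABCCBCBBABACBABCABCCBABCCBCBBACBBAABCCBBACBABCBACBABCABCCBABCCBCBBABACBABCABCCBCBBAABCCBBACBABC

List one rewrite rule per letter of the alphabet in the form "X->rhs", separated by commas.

  step 4 ⇒ step 5: CBBAABCCBBACBABCBACBABCABCCBBACBABCABCCBABCCBCBBAABCCBCBBABACBABCABCCBCBBAABCCBBACBABC ⇒ ABC·CB·CB·BA·BA·CB·ABC·ABC·CB·CB·BA·ABC·CB·BA·CB·ABC·CB·BA·ABC·CB·BA·CB·ABC·BA·CB·ABC·ABC·CB·CB·BA·ABC·CB·BA·CB·ABC·BA·CB·ABC·ABC·CB·BA·CB·ABC·ABC·CB·ABC·CB·CB·BA·BA·CB·ABC·ABC·CB·ABC·CB·CB·BA·CB·BA·ABC·CB·BA·CB·ABC·BA·CB·ABC·ABC·CB·ABC·CB·CB·BA·BA·CB·ABC·ABC·CB·CB·BA·ABC·CB·BA·CB·ABC
    A ↦ BA
    B ↦ CB
    C ↦ ABC

A->BA, B->CB, C->ABC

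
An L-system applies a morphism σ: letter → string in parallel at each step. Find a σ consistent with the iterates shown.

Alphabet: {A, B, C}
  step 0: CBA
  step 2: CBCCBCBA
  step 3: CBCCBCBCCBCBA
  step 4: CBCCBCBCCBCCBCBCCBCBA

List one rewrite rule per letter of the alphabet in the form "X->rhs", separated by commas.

  step 3 ⇒ step 4: CBCCBCBCCBCBA ⇒ CB·C·CB·CB·C·CB·C·CB·CB·C·CB·C·BA
    A ↦ BA
    B ↦ C
    C ↦ CB

A->BA, B->C, C->CB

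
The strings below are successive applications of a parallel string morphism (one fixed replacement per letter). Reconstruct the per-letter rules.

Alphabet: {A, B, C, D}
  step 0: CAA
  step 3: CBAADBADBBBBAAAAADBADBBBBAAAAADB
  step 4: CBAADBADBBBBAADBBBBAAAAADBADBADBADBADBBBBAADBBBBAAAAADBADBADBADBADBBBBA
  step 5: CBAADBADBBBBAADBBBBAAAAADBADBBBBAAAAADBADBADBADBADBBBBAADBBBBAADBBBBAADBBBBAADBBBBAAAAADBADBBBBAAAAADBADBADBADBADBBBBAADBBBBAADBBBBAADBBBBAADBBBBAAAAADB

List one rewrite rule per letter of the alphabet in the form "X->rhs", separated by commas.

  step 4 ⇒ step 5: CBAADBADBBBBAADBBBBAAAAADBADBADBADBADBBBBAADBBBBAAAAADBADBADBADBADBBBBA ⇒ CB·A·ADB·ADB·BBB·A·ADB·BBB·A·A·A·A·ADB·ADB·BBB·A·A·A·A·ADB·ADB·ADB·ADB·ADB·BBB·A·ADB·BBB·A·ADB·BBB·A·ADB·BBB·A·ADB·BBB·A·A·A·A·ADB·ADB·BBB·A·A·A·A·ADB·ADB·ADB·ADB·ADB·BBB·A·ADB·BBB·A·ADB·BBB·A·ADB·BBB·A·ADB·BBB·A·A·A·A·ADB
    A ↦ ADB
    B ↦ A
    C ↦ CB
    D ↦ BBB

A->ADB, B->A, C->CB, D->BBB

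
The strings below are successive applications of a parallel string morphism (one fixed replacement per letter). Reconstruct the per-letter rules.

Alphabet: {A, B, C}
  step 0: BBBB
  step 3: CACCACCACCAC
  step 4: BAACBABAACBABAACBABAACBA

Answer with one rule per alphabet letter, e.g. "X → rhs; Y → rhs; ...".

A->AC, B->C, C->BA

  step 3 ⇒ step 4: CACCACCACCAC ⇒ BA·AC·BA·BA·AC·BA·BA·AC·BA·BA·AC·BA
    A ↦ AC
    C ↦ BA
    B ↦ C  (constrained at step 0)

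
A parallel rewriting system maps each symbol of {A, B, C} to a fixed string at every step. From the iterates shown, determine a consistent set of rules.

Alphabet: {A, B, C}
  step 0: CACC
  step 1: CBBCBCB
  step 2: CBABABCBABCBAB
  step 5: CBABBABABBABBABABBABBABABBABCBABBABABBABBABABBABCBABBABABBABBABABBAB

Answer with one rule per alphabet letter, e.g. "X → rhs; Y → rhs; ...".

A->B, B->AB, C->CB

  step 1 ⇒ step 2: CBBCBCB ⇒ CB·AB·AB·CB·AB·CB·AB
    B ↦ AB
    C ↦ CB
  step 0 ⇒ step 1: CACC ⇒ CB·B·CB·CB
    A ↦ B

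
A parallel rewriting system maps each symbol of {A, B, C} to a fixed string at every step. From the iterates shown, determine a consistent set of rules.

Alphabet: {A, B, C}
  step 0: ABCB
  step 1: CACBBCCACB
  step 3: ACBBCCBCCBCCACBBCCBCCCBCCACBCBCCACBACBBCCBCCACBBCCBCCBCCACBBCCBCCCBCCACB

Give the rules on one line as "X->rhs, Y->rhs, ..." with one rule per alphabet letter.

A->C, B->ACB, C->BCC

  step 0 ⇒ step 1: ABCB ⇒ C·ACB·BCC·ACB
    A ↦ C
    B ↦ ACB
    C ↦ BCC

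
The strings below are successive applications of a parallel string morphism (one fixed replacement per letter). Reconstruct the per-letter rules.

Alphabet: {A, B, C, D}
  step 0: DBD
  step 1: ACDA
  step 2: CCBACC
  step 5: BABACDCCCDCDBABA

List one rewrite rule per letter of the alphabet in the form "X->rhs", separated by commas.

  step 1 ⇒ step 2: ACDA ⇒ CC·B·A·CC
    A ↦ CC
    C ↦ B
    D ↦ A
  step 0 ⇒ step 1: DBD ⇒ A·CD·A
    B ↦ CD

A->CC, B->CD, C->B, D->A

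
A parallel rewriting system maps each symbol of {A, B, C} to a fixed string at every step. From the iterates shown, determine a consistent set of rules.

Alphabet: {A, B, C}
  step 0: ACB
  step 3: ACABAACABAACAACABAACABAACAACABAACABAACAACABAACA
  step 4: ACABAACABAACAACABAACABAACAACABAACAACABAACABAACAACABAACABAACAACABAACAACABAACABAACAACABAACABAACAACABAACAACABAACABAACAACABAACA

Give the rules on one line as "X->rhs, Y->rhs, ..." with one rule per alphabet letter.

  step 3 ⇒ step 4: ACABAACABAACAACABAACABAACAACABAACABAACAACABAACA ⇒ ACA·BA·ACA·BA·ACA·ACA·BA·ACA·BA·ACA·ACA·BA·ACA·ACA·BA·ACA·BA·ACA·ACA·BA·ACA·BA·ACA·ACA·BA·ACA·ACA·BA·ACA·BA·ACA·ACA·BA·ACA·BA·ACA·ACA·BA·ACA·ACA·BA·ACA·BA·ACA·ACA·BA·ACA
    A ↦ ACA
    B ↦ BA
    C ↦ BA

A->ACA, B->BA, C->BA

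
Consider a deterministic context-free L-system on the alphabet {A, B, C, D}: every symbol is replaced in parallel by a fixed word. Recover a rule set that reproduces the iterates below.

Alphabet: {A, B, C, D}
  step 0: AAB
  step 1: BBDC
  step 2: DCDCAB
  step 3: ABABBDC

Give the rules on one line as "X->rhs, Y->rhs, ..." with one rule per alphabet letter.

A->B, B->DC, C->B, D->A

  step 2 ⇒ step 3: DCDCAB ⇒ A·B·A·B·B·DC
    A ↦ B
    B ↦ DC
    C ↦ B
    D ↦ A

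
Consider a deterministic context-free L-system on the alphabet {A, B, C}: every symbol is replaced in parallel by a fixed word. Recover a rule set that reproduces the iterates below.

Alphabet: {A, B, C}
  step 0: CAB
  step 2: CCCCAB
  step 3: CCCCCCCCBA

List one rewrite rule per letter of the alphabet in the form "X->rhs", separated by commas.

A->B, B->A, C->CC

  step 2 ⇒ step 3: CCCCAB ⇒ CC·CC·CC·CC·B·A
    A ↦ B
    B ↦ A
    C ↦ CC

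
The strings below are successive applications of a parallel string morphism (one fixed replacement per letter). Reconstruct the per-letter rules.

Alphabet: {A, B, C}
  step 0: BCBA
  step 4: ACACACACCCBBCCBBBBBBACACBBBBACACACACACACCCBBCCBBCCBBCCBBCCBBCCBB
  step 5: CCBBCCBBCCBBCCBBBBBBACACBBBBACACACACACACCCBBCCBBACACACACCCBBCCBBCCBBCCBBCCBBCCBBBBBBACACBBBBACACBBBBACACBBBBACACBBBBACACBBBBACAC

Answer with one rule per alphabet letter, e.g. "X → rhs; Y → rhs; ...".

  step 4 ⇒ step 5: ACACACACCCBBCCBBBBBBACACBBBBACACACACACACCCBBCCBBCCBBCCBBCCBBCCBB ⇒ CC·BB·CC·BB·CC·BB·CC·BB·BB·BB·AC·AC·BB·BB·AC·AC·AC·AC·AC·AC·CC·BB·CC·BB·AC·AC·AC·AC·CC·BB·CC·BB·CC·BB·CC·BB·CC·BB·CC·BB·BB·BB·AC·AC·BB·BB·AC·AC·BB·BB·AC·AC·BB·BB·AC·AC·BB·BB·AC·AC·BB·BB·AC·AC
    A ↦ CC
    B ↦ AC
    C ↦ BB

A->CC, B->AC, C->BB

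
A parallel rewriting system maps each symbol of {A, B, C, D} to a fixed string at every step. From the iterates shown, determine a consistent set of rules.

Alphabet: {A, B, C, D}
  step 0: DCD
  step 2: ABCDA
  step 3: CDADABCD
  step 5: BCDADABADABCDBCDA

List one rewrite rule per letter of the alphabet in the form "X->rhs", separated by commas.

A->CD, B->A, C->DA, D->B

  step 2 ⇒ step 3: ABCDA ⇒ CD·A·DA·B·CD
    A ↦ CD
    B ↦ A
    C ↦ DA
    D ↦ B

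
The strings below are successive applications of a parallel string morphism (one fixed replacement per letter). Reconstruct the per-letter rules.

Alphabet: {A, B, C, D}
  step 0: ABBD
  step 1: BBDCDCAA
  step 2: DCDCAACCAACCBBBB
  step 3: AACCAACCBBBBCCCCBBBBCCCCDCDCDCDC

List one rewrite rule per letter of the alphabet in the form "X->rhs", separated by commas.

  step 2 ⇒ step 3: DCDCAACCAACCBBBB ⇒ AA·CC·AA·CC·BB·BB·CC·CC·BB·BB·CC·CC·DC·DC·DC·DC
    A ↦ BB
    B ↦ DC
    C ↦ CC
    D ↦ AA

A->BB, B->DC, C->CC, D->AA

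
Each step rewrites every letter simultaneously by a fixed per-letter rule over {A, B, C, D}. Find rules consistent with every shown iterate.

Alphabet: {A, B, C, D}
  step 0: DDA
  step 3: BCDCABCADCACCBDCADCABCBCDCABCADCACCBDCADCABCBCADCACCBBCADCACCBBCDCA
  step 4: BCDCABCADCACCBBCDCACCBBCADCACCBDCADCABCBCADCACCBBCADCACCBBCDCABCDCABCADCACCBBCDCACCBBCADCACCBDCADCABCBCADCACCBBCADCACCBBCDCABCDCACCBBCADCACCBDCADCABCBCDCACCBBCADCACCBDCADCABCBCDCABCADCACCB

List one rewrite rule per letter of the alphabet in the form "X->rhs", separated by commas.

  step 3 ⇒ step 4: BCDCABCADCACCBDCADCABCBCDCABCADCACCBDCADCABCBCADCACCBBCADCACCBBCDCA ⇒ BC·DCA·BCA·DCA·CCB·BC·DCA·CCB·BCA·DCA·CCB·DCA·DCA·BC·BCA·DCA·CCB·BCA·DCA·CCB·BC·DCA·BC·DCA·BCA·DCA·CCB·BC·DCA·CCB·BCA·DCA·CCB·DCA·DCA·BC·BCA·DCA·CCB·BCA·DCA·CCB·BC·DCA·BC·DCA·CCB·BCA·DCA·CCB·DCA·DCA·BC·BC·DCA·CCB·BCA·DCA·CCB·DCA·DCA·BC·BC·DCA·BCA·DCA·CCB
    A ↦ CCB
    B ↦ BC
    C ↦ DCA
    D ↦ BCA

A->CCB, B->BC, C->DCA, D->BCA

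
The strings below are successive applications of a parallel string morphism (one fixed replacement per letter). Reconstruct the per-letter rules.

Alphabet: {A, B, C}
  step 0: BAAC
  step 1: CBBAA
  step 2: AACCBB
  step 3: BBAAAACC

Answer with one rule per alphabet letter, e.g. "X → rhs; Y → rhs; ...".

A->B, B->C, C->AA

  step 2 ⇒ step 3: AACCBB ⇒ B·B·AA·AA·C·C
    A ↦ B
    B ↦ C
    C ↦ AA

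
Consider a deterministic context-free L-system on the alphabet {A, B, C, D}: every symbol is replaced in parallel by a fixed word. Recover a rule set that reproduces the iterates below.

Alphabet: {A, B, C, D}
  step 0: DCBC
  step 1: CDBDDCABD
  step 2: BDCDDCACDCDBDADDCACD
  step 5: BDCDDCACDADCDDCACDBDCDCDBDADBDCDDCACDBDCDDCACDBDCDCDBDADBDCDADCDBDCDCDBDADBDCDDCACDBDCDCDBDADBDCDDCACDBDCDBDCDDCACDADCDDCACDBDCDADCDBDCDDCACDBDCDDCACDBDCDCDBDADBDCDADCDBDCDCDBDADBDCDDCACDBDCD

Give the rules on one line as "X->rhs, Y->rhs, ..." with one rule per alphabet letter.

A->AD, B->DCA, C->BD, D->CD

  step 1 ⇒ step 2: CDBDDCABD ⇒ BD·CD·DCA·CD·CD·BD·AD·DCA·CD
    A ↦ AD
    B ↦ DCA
    C ↦ BD
    D ↦ CD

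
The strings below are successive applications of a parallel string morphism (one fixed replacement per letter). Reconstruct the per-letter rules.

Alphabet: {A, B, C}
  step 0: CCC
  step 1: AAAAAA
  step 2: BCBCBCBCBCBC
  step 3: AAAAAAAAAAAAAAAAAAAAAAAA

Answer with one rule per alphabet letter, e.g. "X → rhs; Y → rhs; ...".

A->BC, B->AA, C->AA

  step 2 ⇒ step 3: BCBCBCBCBCBC ⇒ AA·AA·AA·AA·AA·AA·AA·AA·AA·AA·AA·AA
    B ↦ AA
    C ↦ AA
  step 1 ⇒ step 2: AAAAAA ⇒ BC·BC·BC·BC·BC·BC
    A ↦ BC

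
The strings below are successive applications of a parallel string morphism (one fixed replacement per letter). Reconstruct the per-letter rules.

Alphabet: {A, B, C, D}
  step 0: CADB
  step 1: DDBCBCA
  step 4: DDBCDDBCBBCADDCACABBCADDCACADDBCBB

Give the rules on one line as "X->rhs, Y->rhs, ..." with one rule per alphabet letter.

A->BC, B->CA, C->DD, D->B

  step 0 ⇒ step 1: CADB ⇒ DD·BC·B·CA
    A ↦ BC
    B ↦ CA
    C ↦ DD
    D ↦ B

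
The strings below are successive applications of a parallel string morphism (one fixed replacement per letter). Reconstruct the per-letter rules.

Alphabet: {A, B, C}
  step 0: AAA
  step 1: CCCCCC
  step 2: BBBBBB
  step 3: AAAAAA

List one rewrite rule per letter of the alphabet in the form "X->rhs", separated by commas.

  step 2 ⇒ step 3: BBBBBB ⇒ A·A·A·A·A·A
    B ↦ A
  step 0 ⇒ step 1: AAA ⇒ CC·CC·CC
    A ↦ CC
  step 1 ⇒ step 2: CCCCCC ⇒ B·B·B·B·B·B
    C ↦ B

A->CC, B->A, C->B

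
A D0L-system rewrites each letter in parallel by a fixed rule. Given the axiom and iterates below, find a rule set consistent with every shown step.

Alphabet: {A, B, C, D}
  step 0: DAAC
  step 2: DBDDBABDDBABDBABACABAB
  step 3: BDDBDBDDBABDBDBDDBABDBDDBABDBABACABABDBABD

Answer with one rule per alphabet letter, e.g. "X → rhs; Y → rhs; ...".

A->BAB, B->D, C->ACA, D->BD

  step 2 ⇒ step 3: DBDDBABDDBABDBABACABAB ⇒ BD·D·BD·BD·D·BAB·D·BD·BD·D·BAB·D·BD·D·BAB·D·BAB·ACA·BAB·D·BAB·D
    A ↦ BAB
    B ↦ D
    C ↦ ACA
    D ↦ BD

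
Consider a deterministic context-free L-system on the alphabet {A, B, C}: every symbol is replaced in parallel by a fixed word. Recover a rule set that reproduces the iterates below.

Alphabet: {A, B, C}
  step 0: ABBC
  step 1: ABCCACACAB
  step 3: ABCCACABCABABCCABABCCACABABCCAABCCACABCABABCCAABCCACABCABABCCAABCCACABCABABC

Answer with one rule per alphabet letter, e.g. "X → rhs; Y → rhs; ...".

A->ABC, B->CA, C->CAB

  step 0 ⇒ step 1: ABBC ⇒ ABC·CA·CA·CAB
    A ↦ ABC
    B ↦ CA
    C ↦ CAB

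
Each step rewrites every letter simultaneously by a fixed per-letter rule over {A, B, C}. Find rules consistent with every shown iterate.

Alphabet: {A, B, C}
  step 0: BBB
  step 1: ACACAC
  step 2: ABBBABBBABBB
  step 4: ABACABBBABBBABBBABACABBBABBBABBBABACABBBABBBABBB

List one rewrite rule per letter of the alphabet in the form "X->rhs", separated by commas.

A->AB, B->AC, C->BB

  step 1 ⇒ step 2: ACACAC ⇒ AB·BB·AB·BB·AB·BB
    A ↦ AB
    C ↦ BB
  step 0 ⇒ step 1: BBB ⇒ AC·AC·AC
    B ↦ AC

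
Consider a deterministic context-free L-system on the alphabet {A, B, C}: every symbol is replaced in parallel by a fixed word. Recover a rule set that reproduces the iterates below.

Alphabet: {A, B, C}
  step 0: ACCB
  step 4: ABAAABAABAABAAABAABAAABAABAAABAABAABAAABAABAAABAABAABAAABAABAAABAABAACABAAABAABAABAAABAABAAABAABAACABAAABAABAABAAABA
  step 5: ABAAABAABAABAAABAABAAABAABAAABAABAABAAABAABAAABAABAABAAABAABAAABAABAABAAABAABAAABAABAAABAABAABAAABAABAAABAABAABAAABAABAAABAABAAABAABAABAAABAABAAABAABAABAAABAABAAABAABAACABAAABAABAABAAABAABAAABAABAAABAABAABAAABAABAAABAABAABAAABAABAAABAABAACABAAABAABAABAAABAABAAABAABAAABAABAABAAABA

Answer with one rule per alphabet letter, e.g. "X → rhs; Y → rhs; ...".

  step 4 ⇒ step 5: ABAAABAABAABAAABAABAAABAABAAABAABAABAAABAABAAABAABAABAAABAABAAABAABAACABAAABAABAABAAABAABAAABAABAACABAAABAABAABAAABA ⇒ ABA·A·ABA·ABA·ABA·A·ABA·ABA·A·ABA·ABA·A·ABA·ABA·ABA·A·ABA·ABA·A·ABA·ABA·ABA·A·ABA·ABA·A·ABA·ABA·ABA·A·ABA·ABA·A·ABA·ABA·A·ABA·ABA·ABA·A·ABA·ABA·A·ABA·ABA·ABA·A·ABA·ABA·A·ABA·ABA·A·ABA·ABA·ABA·A·ABA·ABA·A·ABA·ABA·ABA·A·ABA·ABA·A·ABA·ABA·AC·ABA·A·ABA·ABA·ABA·A·ABA·ABA·A·ABA·ABA·A·ABA·ABA·ABA·A·ABA·ABA·A·ABA·ABA·ABA·A·ABA·ABA·A·ABA·ABA·AC·ABA·A·ABA·ABA·ABA·A·ABA·ABA·A·ABA·ABA·A·ABA·ABA·ABA·A·ABA
    A ↦ ABA
    B ↦ A
    C ↦ AC

A->ABA, B->A, C->AC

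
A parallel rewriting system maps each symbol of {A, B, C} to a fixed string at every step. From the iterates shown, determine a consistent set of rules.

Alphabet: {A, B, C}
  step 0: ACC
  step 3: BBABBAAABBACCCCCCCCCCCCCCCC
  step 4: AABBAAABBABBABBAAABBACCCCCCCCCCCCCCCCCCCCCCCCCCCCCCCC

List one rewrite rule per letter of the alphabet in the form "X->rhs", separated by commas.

  step 3 ⇒ step 4: BBABBAAABBACCCCCCCCCCCCCCCC ⇒ A·A·BBA·A·A·BBA·BBA·BBA·A·A·BBA·CC·CC·CC·CC·CC·CC·CC·CC·CC·CC·CC·CC·CC·CC·CC·CC
    A ↦ BBA
    B ↦ A
    C ↦ CC

A->BBA, B->A, C->CC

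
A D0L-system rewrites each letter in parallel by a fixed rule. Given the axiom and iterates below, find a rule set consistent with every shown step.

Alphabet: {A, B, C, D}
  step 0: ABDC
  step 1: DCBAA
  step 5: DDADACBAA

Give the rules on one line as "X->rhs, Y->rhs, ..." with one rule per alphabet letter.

A->D, B->CB, C->A, D->A

  step 0 ⇒ step 1: ABDC ⇒ D·CB·A·A
    A ↦ D
    B ↦ CB
    C ↦ A
    D ↦ A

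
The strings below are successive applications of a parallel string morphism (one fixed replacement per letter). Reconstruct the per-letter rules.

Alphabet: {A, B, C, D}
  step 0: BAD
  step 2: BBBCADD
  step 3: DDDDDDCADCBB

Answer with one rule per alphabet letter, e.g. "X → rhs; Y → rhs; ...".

  step 2 ⇒ step 3: BBBCADD ⇒ DD·DD·DD·CA·DC·B·B
    A ↦ DC
    B ↦ DD
    C ↦ CA
    D ↦ B

A->DC, B->DD, C->CA, D->B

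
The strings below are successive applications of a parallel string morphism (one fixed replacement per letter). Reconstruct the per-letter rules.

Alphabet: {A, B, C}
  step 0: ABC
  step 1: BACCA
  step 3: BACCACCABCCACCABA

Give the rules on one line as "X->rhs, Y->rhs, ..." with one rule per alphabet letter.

  step 0 ⇒ step 1: ABC ⇒ B·A·CCA
    A ↦ B
    B ↦ A
    C ↦ CCA

A->B, B->A, C->CCA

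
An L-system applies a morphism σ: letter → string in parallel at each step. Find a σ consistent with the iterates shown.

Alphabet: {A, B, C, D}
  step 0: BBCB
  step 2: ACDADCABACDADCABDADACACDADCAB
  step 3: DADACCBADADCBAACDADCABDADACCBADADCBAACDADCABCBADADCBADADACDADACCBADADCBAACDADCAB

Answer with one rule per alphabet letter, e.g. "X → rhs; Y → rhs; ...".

  step 2 ⇒ step 3: ACDADCABACDADCABDADACACDADCAB ⇒ DAD·AC·CBA·DAD·CBA·AC·DAD·CAB·DAD·AC·CBA·DAD·CBA·AC·DAD·CAB·CBA·DAD·CBA·DAD·AC·DAD·AC·CBA·DAD·CBA·AC·DAD·CAB
    A ↦ DAD
    B ↦ CAB
    C ↦ AC
    D ↦ CBA

A->DAD, B->CAB, C->AC, D->CBA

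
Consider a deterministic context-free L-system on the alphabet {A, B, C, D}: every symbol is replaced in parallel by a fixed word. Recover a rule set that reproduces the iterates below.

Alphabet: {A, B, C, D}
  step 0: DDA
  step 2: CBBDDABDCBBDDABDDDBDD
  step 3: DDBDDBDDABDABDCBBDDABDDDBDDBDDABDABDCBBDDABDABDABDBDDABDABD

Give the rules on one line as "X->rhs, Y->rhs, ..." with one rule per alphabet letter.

  step 2 ⇒ step 3: CBBDDABDCBBDDABDDDBDD ⇒ DD·BDD·BDD·ABD·ABD·CB·BDD·ABD·DD·BDD·BDD·ABD·ABD·CB·BDD·ABD·ABD·ABD·BDD·ABD·ABD
    A ↦ CB
    B ↦ BDD
    C ↦ DD
    D ↦ ABD

A->CB, B->BDD, C->DD, D->ABD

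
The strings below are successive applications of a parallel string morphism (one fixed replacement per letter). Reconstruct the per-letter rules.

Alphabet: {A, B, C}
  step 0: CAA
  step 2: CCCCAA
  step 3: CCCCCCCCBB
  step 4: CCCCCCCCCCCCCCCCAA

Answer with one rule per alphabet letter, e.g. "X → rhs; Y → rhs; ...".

  step 3 ⇒ step 4: CCCCCCCCBB ⇒ CC·CC·CC·CC·CC·CC·CC·CC·A·A
    B ↦ A
    C ↦ CC
  step 2 ⇒ step 3: CCCCAA ⇒ CC·CC·CC·CC·B·B
    A ↦ B

A->B, B->A, C->CC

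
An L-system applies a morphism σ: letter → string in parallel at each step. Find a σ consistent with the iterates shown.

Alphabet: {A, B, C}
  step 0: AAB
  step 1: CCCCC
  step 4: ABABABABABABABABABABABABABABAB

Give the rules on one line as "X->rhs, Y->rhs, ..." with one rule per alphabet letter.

  step 0 ⇒ step 1: AAB ⇒ CC·CC·C
    A ↦ CC
    B ↦ C
    C ↦ AB  (constrained at step 1)

A->CC, B->C, C->AB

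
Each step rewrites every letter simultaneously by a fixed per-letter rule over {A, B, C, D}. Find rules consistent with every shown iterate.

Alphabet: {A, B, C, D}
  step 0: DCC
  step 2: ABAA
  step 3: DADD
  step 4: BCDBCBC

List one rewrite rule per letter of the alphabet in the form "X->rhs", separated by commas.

A->D, B->A, C->B, D->BC

  step 3 ⇒ step 4: DADD ⇒ BC·D·BC·BC
    A ↦ D
    D ↦ BC
  step 2 ⇒ step 3: ABAA ⇒ D·A·D·D
    B ↦ A
    C ↦ B  (constrained at step 0)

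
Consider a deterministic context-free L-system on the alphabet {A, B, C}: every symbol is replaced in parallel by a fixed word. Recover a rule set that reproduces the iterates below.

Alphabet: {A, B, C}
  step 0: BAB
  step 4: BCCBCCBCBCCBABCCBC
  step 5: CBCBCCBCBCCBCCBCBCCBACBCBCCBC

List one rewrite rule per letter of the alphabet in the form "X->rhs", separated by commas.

  step 4 ⇒ step 5: BCCBCCBCBCCBABCCBC ⇒ C·BC·BC·C·BC·BC·C·BC·C·BC·BC·C·BA·C·BC·BC·C·BC
    A ↦ BA
    B ↦ C
    C ↦ BC

A->BA, B->C, C->BC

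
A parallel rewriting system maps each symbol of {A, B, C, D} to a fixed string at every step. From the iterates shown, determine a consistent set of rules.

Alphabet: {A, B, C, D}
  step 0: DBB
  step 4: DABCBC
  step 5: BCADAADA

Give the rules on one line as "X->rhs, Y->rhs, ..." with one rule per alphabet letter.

A->C, B->A, C->DA, D->B

  step 4 ⇒ step 5: DABCBC ⇒ B·C·A·DA·A·DA
    A ↦ C
    B ↦ A
    C ↦ DA
    D ↦ B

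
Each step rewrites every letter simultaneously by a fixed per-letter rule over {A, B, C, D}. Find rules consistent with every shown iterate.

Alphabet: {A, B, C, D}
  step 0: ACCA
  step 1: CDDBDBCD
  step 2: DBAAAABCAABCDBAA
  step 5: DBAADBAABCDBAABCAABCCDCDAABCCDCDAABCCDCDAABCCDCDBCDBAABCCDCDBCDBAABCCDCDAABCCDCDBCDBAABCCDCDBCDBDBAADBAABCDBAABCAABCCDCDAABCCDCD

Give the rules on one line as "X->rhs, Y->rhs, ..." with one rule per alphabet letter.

A->CD, B->BC, C->DB, D->AA

  step 1 ⇒ step 2: CDDBDBCD ⇒ DB·AA·AA·BC·AA·BC·DB·AA
    B ↦ BC
    C ↦ DB
    D ↦ AA
  step 0 ⇒ step 1: ACCA ⇒ CD·DB·DB·CD
    A ↦ CD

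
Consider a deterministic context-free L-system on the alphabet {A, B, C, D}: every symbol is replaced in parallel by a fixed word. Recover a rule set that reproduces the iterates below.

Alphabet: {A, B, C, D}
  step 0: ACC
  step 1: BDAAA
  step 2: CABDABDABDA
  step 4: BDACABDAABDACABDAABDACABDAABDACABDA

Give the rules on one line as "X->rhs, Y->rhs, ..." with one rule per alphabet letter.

  step 1 ⇒ step 2: BDAAA ⇒ C·A·BDA·BDA·BDA
    A ↦ BDA
    B ↦ C
    D ↦ A
  step 0 ⇒ step 1: ACC ⇒ BDA·A·A
    C ↦ A

A->BDA, B->C, C->A, D->A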